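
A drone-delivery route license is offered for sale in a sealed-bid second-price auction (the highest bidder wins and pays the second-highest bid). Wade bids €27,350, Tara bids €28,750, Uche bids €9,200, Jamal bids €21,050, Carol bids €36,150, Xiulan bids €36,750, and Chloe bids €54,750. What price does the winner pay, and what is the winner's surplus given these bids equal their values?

Ranking the bids: Chloe €54,750, then Xiulan €36,750, then Carol €36,150, then Tara €28,750, then Wade €27,350, then Jamal €21,050, then Uche €9,200.
Chloe is the highest bidder, so Chloe wins.
Under the second-price rule, the price is the second-highest bid: €36,750.
Surplus = €54,750 − €36,750 = €18,000.

Price €36,750; surplus €18,000.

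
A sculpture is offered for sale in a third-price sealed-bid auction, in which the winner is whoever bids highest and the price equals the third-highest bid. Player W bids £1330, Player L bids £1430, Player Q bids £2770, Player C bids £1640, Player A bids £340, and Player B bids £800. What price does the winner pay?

Ordered from highest: Player Q £2770 > Player C £1640 > Player L £1430 > Player W £1330 > Player B £800 > Player A £340.
Player Q is the highest bidder, so Player Q wins.
Under the third-price rule, the price is the third-highest bid: £1430.

The winner pays £1430.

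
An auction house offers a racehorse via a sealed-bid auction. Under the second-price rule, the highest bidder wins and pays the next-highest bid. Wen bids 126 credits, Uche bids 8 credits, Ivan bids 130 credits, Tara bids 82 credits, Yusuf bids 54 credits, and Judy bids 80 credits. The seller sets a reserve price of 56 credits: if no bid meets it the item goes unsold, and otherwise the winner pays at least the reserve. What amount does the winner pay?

Price paid: 126 credits.

Ranking the bids: Ivan 130 credits; Wen 126 credits; Tara 82 credits; Judy 80 credits; Yusuf 54 credits; Uche 8 credits.
Ivan has the highest bid, so Ivan wins.
The second-highest bid is 126 credits, which exceeds the reserve, so that sets the price.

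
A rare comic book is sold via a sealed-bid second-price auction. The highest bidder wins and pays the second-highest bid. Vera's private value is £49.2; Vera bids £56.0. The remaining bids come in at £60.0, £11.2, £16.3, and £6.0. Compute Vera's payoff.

Vera's payoff: £0.0.

Highest competing bid: £60.0.
Vera's bid £56.0 is not the highest, so Vera loses, pays nothing, and earns zero payoff.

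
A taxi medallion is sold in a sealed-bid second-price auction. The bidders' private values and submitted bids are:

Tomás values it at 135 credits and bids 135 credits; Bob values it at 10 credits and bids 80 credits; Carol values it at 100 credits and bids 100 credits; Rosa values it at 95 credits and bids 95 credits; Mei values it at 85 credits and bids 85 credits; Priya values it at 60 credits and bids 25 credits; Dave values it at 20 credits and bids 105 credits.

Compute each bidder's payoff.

Sorted high to low: Tomás 135 credits; Dave 105 credits; Carol 100 credits; Rosa 95 credits; Mei 85 credits; Bob 80 credits; Priya 25 credits.
Tomás has the top bid and wins; the price is the second-highest bid, 105 credits.
Tomás's payoff = 135 credits − 105 credits = 30 credits. All other bidders lose, so their payoff is 0.

Tomás 30 credits, Bob 0 credits, Carol 0 credits, Rosa 0 credits, Mei 0 credits, Priya 0 credits, Dave 0 credits.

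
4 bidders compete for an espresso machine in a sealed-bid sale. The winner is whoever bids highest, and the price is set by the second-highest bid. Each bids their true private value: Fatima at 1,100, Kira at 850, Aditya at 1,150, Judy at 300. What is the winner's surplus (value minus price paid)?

50

Ranking the bids: Aditya 1,150 > Fatima 1,100 > Kira 850 > Judy 300.
Aditya wins with the top bid and pays the second-highest, 1,100.
Surplus = 1,150 − 1,100 = 50.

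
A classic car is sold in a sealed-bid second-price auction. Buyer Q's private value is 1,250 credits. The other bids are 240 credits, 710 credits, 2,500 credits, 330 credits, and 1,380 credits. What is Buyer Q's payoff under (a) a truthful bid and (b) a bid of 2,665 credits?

Truthful: 0 credits; alternative: -1,250 credits.

The highest competing bid is 2,500 credits.
Bidding truthfully at 1,250 credits: the top bid is 2,500 credits (a rival), so Buyer Q loses. Payoff = 0 credits.
Bidding 2,665 credits: Buyer Q has the top bid, wins, and pays the second-highest bid 2,500 credits. Payoff = 1,250 credits − 2,500 credits = -1,250 credits.
Deviating from a truthful bid can only lose payoff in a second-price auction — never gain.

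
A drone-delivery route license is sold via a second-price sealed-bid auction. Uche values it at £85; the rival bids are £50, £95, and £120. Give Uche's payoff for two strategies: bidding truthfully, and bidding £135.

The highest competing bid is £120.
Bidding truthfully at £85: the top bid is £120 (a rival), so Uche loses. Payoff = £0.
Bidding £135: Uche has the top bid, wins, and pays the second-highest bid £120. Payoff = £85 − £120 = -£35.

Truthful: £0; alternative: -£35.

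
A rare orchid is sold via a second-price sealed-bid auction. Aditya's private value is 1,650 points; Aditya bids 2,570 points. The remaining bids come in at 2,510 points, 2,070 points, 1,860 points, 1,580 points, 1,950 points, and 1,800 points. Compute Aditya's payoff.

Highest competing bid: 2,510 points.
Aditya's bid 2,570 points is the highest overall, so Aditya wins and pays the second-highest bid, 2,510 points.
Payoff = value − price = 1,650 points − 2,510 points = -860 points.

-860 points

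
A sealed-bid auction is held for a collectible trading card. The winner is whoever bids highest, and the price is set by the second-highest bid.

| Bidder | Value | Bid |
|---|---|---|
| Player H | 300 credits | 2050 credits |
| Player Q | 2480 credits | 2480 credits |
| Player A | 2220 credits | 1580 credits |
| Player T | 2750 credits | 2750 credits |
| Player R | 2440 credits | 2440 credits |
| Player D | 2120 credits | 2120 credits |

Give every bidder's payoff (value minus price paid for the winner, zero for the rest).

Ranking the bids: Player T 2750 credits > Player Q 2480 credits > Player R 2440 credits > Player D 2120 credits > Player H 2050 credits > Player A 1580 credits.
Player T has the top bid and wins; the price is the second-highest bid, 2480 credits.
Player T's payoff = 2750 credits − 2480 credits = 270 credits. All other bidders lose, so their payoff is 0.

Payoffs: Player H 0 credits, Player Q 0 credits, Player A 0 credits, Player T 270 credits, Player R 0 credits, Player D 0 credits.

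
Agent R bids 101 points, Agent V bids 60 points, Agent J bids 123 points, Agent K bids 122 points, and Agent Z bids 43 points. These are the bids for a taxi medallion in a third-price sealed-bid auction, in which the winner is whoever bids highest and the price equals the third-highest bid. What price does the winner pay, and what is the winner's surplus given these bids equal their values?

Ranking the bids: Agent J 123 points, then Agent K 122 points, then Agent R 101 points, then Agent V 60 points, then Agent Z 43 points.
Agent J is the highest bidder, so Agent J wins.
Under the third-price rule, the price is the third-highest bid: 101 points.
Surplus = 123 points − 101 points = 22 points.

Price 101 points; surplus 22 points.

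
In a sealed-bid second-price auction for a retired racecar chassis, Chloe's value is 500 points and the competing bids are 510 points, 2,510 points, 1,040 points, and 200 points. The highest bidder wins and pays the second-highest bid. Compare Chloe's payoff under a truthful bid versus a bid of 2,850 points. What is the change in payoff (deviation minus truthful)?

Payoff change: -2,010 points.

The highest competing bid is 2,510 points.
Bidding truthfully at 500 points: the top bid is 2,510 points (a rival), so Chloe loses. Payoff = 0 points.
Bidding 2,850 points: Chloe has the top bid, wins, and pays the second-highest bid 2,510 points. Payoff = 500 points − 2,510 points = -2,010 points.
Change = -2,010 points − 0 points = -2,010 points.
This is the dominant-strategy logic: truthful bidding weakly beats any alternative.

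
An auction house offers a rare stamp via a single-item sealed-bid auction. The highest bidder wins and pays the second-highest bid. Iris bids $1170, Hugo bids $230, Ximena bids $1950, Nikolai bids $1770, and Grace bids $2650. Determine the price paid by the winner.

Ordered from highest: Grace $2650, then Ximena $1950, then Nikolai $1770, then Iris $1170, then Hugo $230.
Grace has the highest bid, so Grace wins.
The second-highest bid is $1950, so that is what Grace pays.

Price paid: $1950.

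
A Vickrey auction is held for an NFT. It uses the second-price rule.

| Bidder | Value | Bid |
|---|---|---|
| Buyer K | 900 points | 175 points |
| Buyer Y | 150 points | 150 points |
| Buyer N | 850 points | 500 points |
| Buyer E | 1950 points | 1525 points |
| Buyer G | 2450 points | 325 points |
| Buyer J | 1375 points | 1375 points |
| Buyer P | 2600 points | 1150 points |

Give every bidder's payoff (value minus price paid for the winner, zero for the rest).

Ranking the bids: Buyer E 1525 points; Buyer J 1375 points; Buyer P 1150 points; Buyer N 500 points; Buyer G 325 points; Buyer K 175 points; Buyer Y 150 points.
Buyer E has the top bid and wins; the price is the second-highest bid, 1375 points.
Buyer E's payoff = 1950 points − 1375 points = 575 points. All other bidders lose, so their payoff is 0.

Payoffs: Buyer K 0 points, Buyer Y 0 points, Buyer N 0 points, Buyer E 575 points, Buyer G 0 points, Buyer J 0 points, Buyer P 0 points.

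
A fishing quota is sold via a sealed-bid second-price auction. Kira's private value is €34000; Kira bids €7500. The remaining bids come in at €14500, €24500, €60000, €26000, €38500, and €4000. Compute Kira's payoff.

Highest competing bid: €60000.
Kira's bid €7500 is not the highest, so Kira loses, pays nothing, and earns zero payoff.

€0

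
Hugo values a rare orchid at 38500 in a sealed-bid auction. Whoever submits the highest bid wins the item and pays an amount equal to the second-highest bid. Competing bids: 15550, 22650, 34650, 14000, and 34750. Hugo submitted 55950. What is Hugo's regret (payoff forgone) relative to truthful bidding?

The highest competing bid is 34750.
Bidding truthfully at 38500: Hugo has the top bid, wins, and pays the second-highest bid 34750. Payoff = 38500 − 34750 = 3750.
Bidding 55950: Hugo has the top bid, wins, and pays the second-highest bid 34750. Payoff = 38500 − 34750 = 3750.
Regret = truthful payoff − actual payoff = 3750 − 3750 = 0.

0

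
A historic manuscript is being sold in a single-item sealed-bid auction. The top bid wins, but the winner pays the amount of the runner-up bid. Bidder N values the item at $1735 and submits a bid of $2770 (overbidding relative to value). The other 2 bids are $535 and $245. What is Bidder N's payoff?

Highest competing bid: $535.
Bidder N's bid $2770 is the highest overall, so Bidder N wins and pays the second-highest bid, $535.
Payoff = value − price = $1735 − $535 = $1200.

Payoff = $1200.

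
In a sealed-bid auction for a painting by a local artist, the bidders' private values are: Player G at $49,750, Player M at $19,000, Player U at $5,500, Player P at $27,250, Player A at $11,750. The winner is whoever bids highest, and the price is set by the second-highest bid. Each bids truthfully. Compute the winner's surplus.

$22,500

Ranking the bids: Player G $49,750, then Player P $27,250, then Player M $19,000, then Player A $11,750, then Player U $5,500.
Player G wins with the top bid and pays the second-highest, $27,250.
Surplus = $49,750 − $27,250 = $22,500.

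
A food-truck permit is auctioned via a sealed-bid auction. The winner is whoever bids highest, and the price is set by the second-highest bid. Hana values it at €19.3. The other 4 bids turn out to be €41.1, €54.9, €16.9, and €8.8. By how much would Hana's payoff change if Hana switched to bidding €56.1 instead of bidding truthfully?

Change in payoff: -€35.6.

The highest competing bid is €54.9.
Bidding truthfully at €19.3: the top bid is €54.9 (a rival), so Hana loses. Payoff = €0.0.
Bidding €56.1: Hana has the top bid, wins, and pays the second-highest bid €54.9. Payoff = €19.3 − €54.9 = -€35.6.
Change = -€35.6 − €0.0 = -€35.6.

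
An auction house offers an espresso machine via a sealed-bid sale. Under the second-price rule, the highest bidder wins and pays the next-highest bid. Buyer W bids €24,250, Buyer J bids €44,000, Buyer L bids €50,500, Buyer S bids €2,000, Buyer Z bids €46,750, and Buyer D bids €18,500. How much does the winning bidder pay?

Sorted high to low: Buyer L €50,500, then Buyer Z €46,750, then Buyer J €44,000, then Buyer W €24,250, then Buyer D €18,500, then Buyer S €2,000.
Buyer L has the highest bid, so Buyer L wins.
The second-highest bid is €46,750, so that is what Buyer L pays.

Price paid: €46,750.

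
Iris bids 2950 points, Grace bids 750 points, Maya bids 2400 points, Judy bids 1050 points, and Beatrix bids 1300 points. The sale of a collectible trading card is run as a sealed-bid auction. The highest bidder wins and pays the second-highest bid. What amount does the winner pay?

2400 points

Ranking the bids: Iris 2950 points, then Maya 2400 points, then Beatrix 1300 points, then Judy 1050 points, then Grace 750 points.
Iris has the highest bid, so Iris wins.
The second-highest bid is 2400 points, so that is what Iris pays.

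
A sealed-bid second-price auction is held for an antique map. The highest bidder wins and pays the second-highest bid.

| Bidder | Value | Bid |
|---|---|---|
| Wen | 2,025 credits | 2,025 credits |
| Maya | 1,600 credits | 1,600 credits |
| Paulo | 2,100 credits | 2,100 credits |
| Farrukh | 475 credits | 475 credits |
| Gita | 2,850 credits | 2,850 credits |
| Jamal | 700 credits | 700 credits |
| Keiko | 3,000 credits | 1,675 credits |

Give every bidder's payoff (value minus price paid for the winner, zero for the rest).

Wen 0 credits, Maya 0 credits, Paulo 0 credits, Farrukh 0 credits, Gita 750 credits, Jamal 0 credits, Keiko 0 credits.

Ordered from highest: Gita 2,850 credits > Paulo 2,100 credits > Wen 2,025 credits > Keiko 1,675 credits > Maya 1,600 credits > Jamal 700 credits > Farrukh 475 credits.
Gita has the top bid and wins; the price is the second-highest bid, 2,100 credits.
Gita's payoff = 2,850 credits − 2,100 credits = 750 credits. All other bidders lose, so their payoff is 0.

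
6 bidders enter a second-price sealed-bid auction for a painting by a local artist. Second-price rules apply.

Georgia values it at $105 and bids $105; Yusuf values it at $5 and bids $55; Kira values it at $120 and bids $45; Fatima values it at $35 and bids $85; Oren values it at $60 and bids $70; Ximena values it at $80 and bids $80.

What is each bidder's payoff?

Georgia $20, Yusuf $0, Kira $0, Fatima $0, Oren $0, Ximena $0.

Sorted high to low: Georgia $105 > Fatima $85 > Ximena $80 > Oren $70 > Yusuf $55 > Kira $45.
Georgia has the top bid and wins; the price is the second-highest bid, $85.
Georgia's payoff = $105 − $85 = $20. All other bidders lose, so their payoff is 0.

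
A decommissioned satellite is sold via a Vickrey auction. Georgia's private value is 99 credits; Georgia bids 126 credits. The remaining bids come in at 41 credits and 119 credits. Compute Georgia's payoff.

-20 credits

Highest competing bid: 119 credits.
Georgia's bid 126 credits is the highest overall, so Georgia wins and pays the second-highest bid, 119 credits.
Payoff = value − price = 99 credits − 119 credits = -20 credits.
Overbidding won the item at a price above value — truthful bidding would have avoided this loss.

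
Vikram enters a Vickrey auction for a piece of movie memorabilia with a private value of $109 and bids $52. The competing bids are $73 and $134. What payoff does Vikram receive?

Payoff = $0.

Highest competing bid: $134.
Vikram's bid $52 is not the highest, so Vikram loses, pays nothing, and earns zero payoff.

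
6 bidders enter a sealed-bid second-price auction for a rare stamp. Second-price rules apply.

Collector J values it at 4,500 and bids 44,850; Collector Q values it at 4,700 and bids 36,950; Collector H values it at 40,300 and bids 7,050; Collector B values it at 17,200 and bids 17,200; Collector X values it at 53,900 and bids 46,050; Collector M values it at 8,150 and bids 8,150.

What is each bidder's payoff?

Payoffs: Collector J 0, Collector Q 0, Collector H 0, Collector B 0, Collector X 9,050, Collector M 0.

Ordered from highest: Collector X 46,050, then Collector J 44,850, then Collector Q 36,950, then Collector B 17,200, then Collector M 8,150, then Collector H 7,050.
Collector X has the top bid and wins; the price is the second-highest bid, 44,850.
Collector X's payoff = 53,900 − 44,850 = 9,050. All other bidders lose, so their payoff is 0.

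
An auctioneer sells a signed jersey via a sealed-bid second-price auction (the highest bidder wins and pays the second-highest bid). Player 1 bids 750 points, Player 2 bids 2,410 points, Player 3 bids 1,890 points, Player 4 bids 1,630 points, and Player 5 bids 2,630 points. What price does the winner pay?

The winner pays 2,410 points.

Ranking the bids: Player 5 2,630 points > Player 2 2,410 points > Player 3 1,890 points > Player 4 1,630 points > Player 1 750 points.
Player 5 is the highest bidder, so Player 5 wins.
Under the second-price rule, the price is the second-highest bid: 2,410 points.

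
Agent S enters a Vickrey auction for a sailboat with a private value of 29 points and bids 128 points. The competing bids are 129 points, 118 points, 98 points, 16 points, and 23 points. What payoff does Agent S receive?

Agent S's payoff: 0 points.

Highest competing bid: 129 points.
Agent S's bid 128 points is not the highest, so Agent S loses, pays nothing, and earns zero payoff.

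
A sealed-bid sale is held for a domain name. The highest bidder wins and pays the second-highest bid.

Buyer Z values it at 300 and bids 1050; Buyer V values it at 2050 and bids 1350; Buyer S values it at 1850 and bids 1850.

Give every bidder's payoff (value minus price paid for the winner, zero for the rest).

Payoffs: Buyer Z 0, Buyer V 0, Buyer S 500.

Ordered from highest: Buyer S 1850, then Buyer V 1350, then Buyer Z 1050.
Buyer S has the top bid and wins; the price is the second-highest bid, 1350.
Buyer S's payoff = 1850 − 1350 = 500. All other bidders lose, so their payoff is 0.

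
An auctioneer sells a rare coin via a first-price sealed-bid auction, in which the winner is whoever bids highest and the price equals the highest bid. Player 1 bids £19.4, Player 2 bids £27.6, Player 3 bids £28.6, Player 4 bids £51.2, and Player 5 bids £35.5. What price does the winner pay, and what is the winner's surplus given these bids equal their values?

Price £51.2; surplus £0.0.

Ordered from highest: Player 4 £51.2, then Player 5 £35.5, then Player 3 £28.6, then Player 2 £27.6, then Player 1 £19.4.
Player 4 is the highest bidder, so Player 4 wins.
Under the first-price rule, the price is the highest bid: £51.2.
Surplus = £51.2 − £51.2 = £0.0.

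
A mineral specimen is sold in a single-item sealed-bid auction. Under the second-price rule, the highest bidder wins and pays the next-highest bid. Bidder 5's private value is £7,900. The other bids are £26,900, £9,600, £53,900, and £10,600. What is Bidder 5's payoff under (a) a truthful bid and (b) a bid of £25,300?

The highest competing bid is £53,900.
Bidding truthfully at £7,900: the top bid is £53,900 (a rival), so Bidder 5 loses. Payoff = £0.
Bidding £25,300: the top bid is £53,900 (a rival), so Bidder 5 loses. Payoff = £0.
The bid only affects whether you win, not the price — here both bids land on the same side of the top rival bid, so the deviation is payoff-neutral.

(a) £0  (b) £0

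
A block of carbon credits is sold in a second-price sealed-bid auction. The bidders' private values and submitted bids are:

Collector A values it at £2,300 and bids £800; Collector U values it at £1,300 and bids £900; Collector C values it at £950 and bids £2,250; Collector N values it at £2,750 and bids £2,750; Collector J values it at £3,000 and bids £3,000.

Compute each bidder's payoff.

Collector A £0, Collector U £0, Collector C £0, Collector N £0, Collector J £250.

Ordered from highest: Collector J £3,000, then Collector N £2,750, then Collector C £2,250, then Collector U £900, then Collector A £800.
Collector J has the top bid and wins; the price is the second-highest bid, £2,750.
Collector J's payoff = £3,000 − £2,750 = £250. All other bidders lose, so their payoff is 0.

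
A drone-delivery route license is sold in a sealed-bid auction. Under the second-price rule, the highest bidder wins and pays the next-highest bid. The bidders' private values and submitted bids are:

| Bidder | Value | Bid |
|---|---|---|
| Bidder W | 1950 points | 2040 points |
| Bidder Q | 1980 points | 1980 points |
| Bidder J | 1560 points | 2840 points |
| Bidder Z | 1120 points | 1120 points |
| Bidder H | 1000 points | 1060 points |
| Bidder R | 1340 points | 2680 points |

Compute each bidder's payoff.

Payoffs: Bidder W 0 points, Bidder Q 0 points, Bidder J -1120 points, Bidder Z 0 points, Bidder H 0 points, Bidder R 0 points.

Ranking the bids: Bidder J 2840 points, then Bidder R 2680 points, then Bidder W 2040 points, then Bidder Q 1980 points, then Bidder Z 1120 points, then Bidder H 1060 points.
Bidder J has the top bid and wins; the price is the second-highest bid, 2680 points.
Bidder J's payoff = 1560 points − 2680 points = -1120 points. All other bidders lose, so their payoff is 0.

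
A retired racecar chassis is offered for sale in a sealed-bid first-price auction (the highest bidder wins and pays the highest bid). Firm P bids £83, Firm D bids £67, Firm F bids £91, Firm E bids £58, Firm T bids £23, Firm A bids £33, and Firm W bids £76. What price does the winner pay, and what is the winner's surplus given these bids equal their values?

Ranking the bids: Firm F £91; Firm P £83; Firm W £76; Firm D £67; Firm E £58; Firm A £33; Firm T £23.
Firm F is the highest bidder, so Firm F wins.
Under the first-price rule, the price is the highest bid: £91.
Surplus = £91 − £91 = £0.

Price £91; surplus £0.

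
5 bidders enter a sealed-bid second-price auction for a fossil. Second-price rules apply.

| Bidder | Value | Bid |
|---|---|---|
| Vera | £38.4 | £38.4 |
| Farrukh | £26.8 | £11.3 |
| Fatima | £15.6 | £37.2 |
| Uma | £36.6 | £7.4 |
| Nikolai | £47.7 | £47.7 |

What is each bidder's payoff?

Ordered from highest: Nikolai £47.7 > Vera £38.4 > Fatima £37.2 > Farrukh £11.3 > Uma £7.4.
Nikolai has the top bid and wins; the price is the second-highest bid, £38.4.
Nikolai's payoff = £47.7 − £38.4 = £9.3. All other bidders lose, so their payoff is 0.

Vera £0.0, Farrukh £0.0, Fatima £0.0, Uma £0.0, Nikolai £9.3.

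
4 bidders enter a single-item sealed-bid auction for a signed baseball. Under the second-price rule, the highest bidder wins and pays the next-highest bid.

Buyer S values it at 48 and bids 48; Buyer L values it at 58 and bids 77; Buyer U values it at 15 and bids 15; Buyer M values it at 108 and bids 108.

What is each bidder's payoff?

Sorted high to low: Buyer M 108, then Buyer L 77, then Buyer S 48, then Buyer U 15.
Buyer M has the top bid and wins; the price is the second-highest bid, 77.
Buyer M's payoff = 108 − 77 = 31. All other bidders lose, so their payoff is 0.

Buyer S 0, Buyer L 0, Buyer U 0, Buyer M 31.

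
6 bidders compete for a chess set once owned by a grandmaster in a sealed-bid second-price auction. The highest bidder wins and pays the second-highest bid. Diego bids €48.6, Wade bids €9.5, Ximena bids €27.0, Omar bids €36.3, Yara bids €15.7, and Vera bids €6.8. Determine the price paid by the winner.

Bids in descending order: Diego €48.6, then Omar €36.3, then Ximena €27.0, then Yara €15.7, then Wade €9.5, then Vera €6.8.
Diego has the highest bid, so Diego wins.
The second-highest bid is €36.3, so that is what Diego pays.

Price paid: €36.3.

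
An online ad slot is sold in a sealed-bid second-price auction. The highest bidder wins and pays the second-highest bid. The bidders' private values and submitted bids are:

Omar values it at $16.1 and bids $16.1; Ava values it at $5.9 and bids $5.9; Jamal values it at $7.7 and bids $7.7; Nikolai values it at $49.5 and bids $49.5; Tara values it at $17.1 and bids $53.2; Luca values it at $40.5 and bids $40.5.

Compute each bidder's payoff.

Bids in descending order: Tara $53.2; Nikolai $49.5; Luca $40.5; Omar $16.1; Jamal $7.7; Ava $5.9.
Tara has the top bid and wins; the price is the second-highest bid, $49.5.
Tara's payoff = $17.1 − $49.5 = -$32.4. All other bidders lose, so their payoff is 0.

Payoffs: Omar $0.0, Ava $0.0, Jamal $0.0, Nikolai $0.0, Tara -$32.4, Luca $0.0.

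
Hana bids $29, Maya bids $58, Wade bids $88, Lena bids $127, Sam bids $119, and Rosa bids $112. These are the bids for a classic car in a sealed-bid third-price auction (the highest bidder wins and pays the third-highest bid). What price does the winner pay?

Bids in descending order: Lena $127, then Sam $119, then Rosa $112, then Wade $88, then Maya $58, then Hana $29.
Lena is the highest bidder, so Lena wins.
Under the third-price rule, the price is the third-highest bid: $112.

The winner pays $112.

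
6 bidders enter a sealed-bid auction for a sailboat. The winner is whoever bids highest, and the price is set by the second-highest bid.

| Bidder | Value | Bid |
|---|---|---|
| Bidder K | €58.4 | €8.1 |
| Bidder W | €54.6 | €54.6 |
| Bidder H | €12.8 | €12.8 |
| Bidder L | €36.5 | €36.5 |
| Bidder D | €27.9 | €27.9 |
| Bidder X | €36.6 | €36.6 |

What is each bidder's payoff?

Ordered from highest: Bidder W €54.6 > Bidder X €36.6 > Bidder L €36.5 > Bidder D €27.9 > Bidder H €12.8 > Bidder K €8.1.
Bidder W has the top bid and wins; the price is the second-highest bid, €36.6.
Bidder W's payoff = €54.6 − €36.6 = €18.0. All other bidders lose, so their payoff is 0.

Bidder K €0.0, Bidder W €18.0, Bidder H €0.0, Bidder L €0.0, Bidder D €0.0, Bidder X €0.0.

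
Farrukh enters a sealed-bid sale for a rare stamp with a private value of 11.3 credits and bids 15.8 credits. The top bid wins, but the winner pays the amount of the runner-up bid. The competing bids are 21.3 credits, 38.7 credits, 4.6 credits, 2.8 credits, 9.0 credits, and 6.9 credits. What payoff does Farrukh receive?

Highest competing bid: 38.7 credits.
Farrukh's bid 15.8 credits is not the highest, so Farrukh loses, pays nothing, and earns zero payoff.

Payoff = 0.0 credits.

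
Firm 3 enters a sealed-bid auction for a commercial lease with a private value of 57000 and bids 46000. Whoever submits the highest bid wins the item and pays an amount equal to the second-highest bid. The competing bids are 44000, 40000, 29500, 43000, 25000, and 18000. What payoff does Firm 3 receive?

Highest competing bid: 44000.
Firm 3's bid 46000 is the highest overall, so Firm 3 wins and pays the second-highest bid, 44000.
Payoff = value − price = 57000 − 44000 = 13000.

Payoff = 13000.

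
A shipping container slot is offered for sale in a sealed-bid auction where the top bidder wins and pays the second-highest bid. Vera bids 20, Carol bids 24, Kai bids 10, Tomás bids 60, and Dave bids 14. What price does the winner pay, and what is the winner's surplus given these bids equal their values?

Bids in descending order: Tomás 60; Carol 24; Vera 20; Dave 14; Kai 10.
Tomás is the highest bidder, so Tomás wins.
Under the second-price rule, the price is the second-highest bid: 24.
Surplus = 60 − 24 = 36.

The winner pays 24 for a surplus of 36.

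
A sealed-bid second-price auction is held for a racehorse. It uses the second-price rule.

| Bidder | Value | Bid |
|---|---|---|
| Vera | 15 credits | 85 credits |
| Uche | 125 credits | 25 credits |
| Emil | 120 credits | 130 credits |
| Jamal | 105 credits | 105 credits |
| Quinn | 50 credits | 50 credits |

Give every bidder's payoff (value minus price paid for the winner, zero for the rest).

Ranking the bids: Emil 130 credits, then Jamal 105 credits, then Vera 85 credits, then Quinn 50 credits, then Uche 25 credits.
Emil has the top bid and wins; the price is the second-highest bid, 105 credits.
Emil's payoff = 120 credits − 105 credits = 15 credits. All other bidders lose, so their payoff is 0.

Vera 0 credits, Uche 0 credits, Emil 15 credits, Jamal 0 credits, Quinn 0 credits.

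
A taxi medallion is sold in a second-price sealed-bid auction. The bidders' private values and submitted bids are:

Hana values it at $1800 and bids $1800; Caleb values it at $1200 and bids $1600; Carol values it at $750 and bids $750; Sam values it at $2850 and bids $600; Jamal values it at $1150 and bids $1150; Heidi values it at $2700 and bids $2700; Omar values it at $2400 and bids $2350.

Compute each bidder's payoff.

Sorted high to low: Heidi $2700 > Omar $2350 > Hana $1800 > Caleb $1600 > Jamal $1150 > Carol $750 > Sam $600.
Heidi has the top bid and wins; the price is the second-highest bid, $2350.
Heidi's payoff = $2700 − $2350 = $350. All other bidders lose, so their payoff is 0.

Payoffs: Hana $0, Caleb $0, Carol $0, Sam $0, Jamal $0, Heidi $350, Omar $0.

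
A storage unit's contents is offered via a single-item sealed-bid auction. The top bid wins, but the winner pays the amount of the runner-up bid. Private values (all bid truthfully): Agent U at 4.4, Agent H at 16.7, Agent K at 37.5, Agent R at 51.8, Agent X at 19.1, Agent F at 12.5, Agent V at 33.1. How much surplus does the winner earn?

14.3

Ordered from highest: Agent R 51.8; Agent K 37.5; Agent V 33.1; Agent X 19.1; Agent H 16.7; Agent F 12.5; Agent U 4.4.
Agent R wins with the top bid and pays the second-highest, 37.5.
Surplus = 51.8 − 37.5 = 14.3.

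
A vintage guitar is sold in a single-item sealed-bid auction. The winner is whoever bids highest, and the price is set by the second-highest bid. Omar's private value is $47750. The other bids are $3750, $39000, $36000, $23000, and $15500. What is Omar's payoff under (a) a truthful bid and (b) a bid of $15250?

The highest competing bid is $39000.
Bidding truthfully at $47750: Omar has the top bid, wins, and pays the second-highest bid $39000. Payoff = $47750 − $39000 = $8750.
Bidding $15250: the top bid is $39000 (a rival), so Omar loses. Payoff = $0.
This is the dominant-strategy logic: truthful bidding weakly beats any alternative.

(a) $8750  (b) $0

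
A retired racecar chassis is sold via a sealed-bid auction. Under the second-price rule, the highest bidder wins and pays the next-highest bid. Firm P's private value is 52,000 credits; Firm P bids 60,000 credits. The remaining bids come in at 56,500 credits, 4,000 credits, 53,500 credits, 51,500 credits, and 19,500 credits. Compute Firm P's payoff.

Payoff = -4,500 credits.

Highest competing bid: 56,500 credits.
Firm P's bid 60,000 credits is the highest overall, so Firm P wins and pays the second-highest bid, 56,500 credits.
Payoff = value − price = 52,000 credits − 56,500 credits = -4,500 credits.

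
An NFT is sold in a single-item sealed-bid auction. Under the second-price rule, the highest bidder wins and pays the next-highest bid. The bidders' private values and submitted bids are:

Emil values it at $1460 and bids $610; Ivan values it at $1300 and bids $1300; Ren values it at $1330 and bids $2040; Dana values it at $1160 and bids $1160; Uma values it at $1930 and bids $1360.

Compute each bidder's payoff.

Payoffs: Emil $0, Ivan $0, Ren -$30, Dana $0, Uma $0.

Ordered from highest: Ren $2040, then Uma $1360, then Ivan $1300, then Dana $1160, then Emil $610.
Ren has the top bid and wins; the price is the second-highest bid, $1360.
Ren's payoff = $1330 − $1360 = -$30. All other bidders lose, so their payoff is 0.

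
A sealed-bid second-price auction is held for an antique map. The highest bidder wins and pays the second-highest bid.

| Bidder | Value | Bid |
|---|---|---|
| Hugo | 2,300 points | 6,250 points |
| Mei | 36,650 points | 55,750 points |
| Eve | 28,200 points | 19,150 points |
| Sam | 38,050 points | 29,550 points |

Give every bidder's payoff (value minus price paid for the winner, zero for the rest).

Ordered from highest: Mei 55,750 points > Sam 29,550 points > Eve 19,150 points > Hugo 6,250 points.
Mei has the top bid and wins; the price is the second-highest bid, 29,550 points.
Mei's payoff = 36,650 points − 29,550 points = 7,100 points. All other bidders lose, so their payoff is 0.

Payoffs: Hugo 0 points, Mei 7,100 points, Eve 0 points, Sam 0 points.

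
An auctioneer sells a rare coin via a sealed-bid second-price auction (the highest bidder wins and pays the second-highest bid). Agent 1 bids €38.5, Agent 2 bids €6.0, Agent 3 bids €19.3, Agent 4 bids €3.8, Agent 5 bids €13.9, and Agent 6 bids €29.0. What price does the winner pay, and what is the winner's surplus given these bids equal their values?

The winner pays €29.0 for a surplus of €9.5.

Ranking the bids: Agent 1 €38.5; Agent 6 €29.0; Agent 3 €19.3; Agent 5 €13.9; Agent 2 €6.0; Agent 4 €3.8.
Agent 1 is the highest bidder, so Agent 1 wins.
Under the second-price rule, the price is the second-highest bid: €29.0.
Surplus = €38.5 − €29.0 = €9.5.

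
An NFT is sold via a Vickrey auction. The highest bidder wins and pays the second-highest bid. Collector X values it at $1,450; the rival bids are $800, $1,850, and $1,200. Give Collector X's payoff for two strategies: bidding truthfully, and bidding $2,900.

The highest competing bid is $1,850.
Bidding truthfully at $1,450: the top bid is $1,850 (a rival), so Collector X loses. Payoff = $0.
Bidding $2,900: Collector X has the top bid, wins, and pays the second-highest bid $1,850. Payoff = $1,450 − $1,850 = -$400.
This is the dominant-strategy logic: truthful bidding weakly beats any alternative.

(a) $0  (b) -$400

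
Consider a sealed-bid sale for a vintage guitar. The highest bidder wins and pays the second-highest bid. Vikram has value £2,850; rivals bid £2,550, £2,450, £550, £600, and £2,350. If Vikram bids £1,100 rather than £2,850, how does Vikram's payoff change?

-£300

The highest competing bid is £2,550.
Bidding truthfully at £2,850: Vikram has the top bid, wins, and pays the second-highest bid £2,550. Payoff = £2,850 − £2,550 = £300.
Bidding £1,100: the top bid is £2,550 (a rival), so Vikram loses. Payoff = £0.
Change = £0 − £300 = -£300.
Deviating from a truthful bid can only lose payoff in a second-price auction — never gain.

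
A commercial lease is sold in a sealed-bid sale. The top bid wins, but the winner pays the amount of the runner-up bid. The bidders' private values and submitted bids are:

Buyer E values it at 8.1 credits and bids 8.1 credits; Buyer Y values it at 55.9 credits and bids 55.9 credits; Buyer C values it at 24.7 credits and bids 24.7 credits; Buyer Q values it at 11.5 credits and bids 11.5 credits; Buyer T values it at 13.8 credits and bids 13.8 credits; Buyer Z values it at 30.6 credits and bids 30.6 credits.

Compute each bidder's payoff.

Bids in descending order: Buyer Y 55.9 credits, then Buyer Z 30.6 credits, then Buyer C 24.7 credits, then Buyer T 13.8 credits, then Buyer Q 11.5 credits, then Buyer E 8.1 credits.
Buyer Y has the top bid and wins; the price is the second-highest bid, 30.6 credits.
Buyer Y's payoff = 55.9 credits − 30.6 credits = 25.3 credits. All other bidders lose, so their payoff is 0.

Payoffs: Buyer E 0.0 credits, Buyer Y 25.3 credits, Buyer C 0.0 credits, Buyer Q 0.0 credits, Buyer T 0.0 credits, Buyer Z 0.0 credits.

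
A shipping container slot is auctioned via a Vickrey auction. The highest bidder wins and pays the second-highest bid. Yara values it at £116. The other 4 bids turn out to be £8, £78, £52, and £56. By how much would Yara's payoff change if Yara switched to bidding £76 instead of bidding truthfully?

The highest competing bid is £78.
Bidding truthfully at £116: Yara has the top bid, wins, and pays the second-highest bid £78. Payoff = £116 − £78 = £38.
Bidding £76: the top bid is £78 (a rival), so Yara loses. Payoff = £0.
Change = £0 − £38 = -£38.

Change in payoff: -£38.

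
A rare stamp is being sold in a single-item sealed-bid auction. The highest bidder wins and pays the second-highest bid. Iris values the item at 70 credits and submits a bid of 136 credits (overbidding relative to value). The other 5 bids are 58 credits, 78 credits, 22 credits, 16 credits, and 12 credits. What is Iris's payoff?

Highest competing bid: 78 credits.
Iris's bid 136 credits is the highest overall, so Iris wins and pays the second-highest bid, 78 credits.
Payoff = value − price = 70 credits − 78 credits = -8 credits.

Iris's payoff: -8 credits.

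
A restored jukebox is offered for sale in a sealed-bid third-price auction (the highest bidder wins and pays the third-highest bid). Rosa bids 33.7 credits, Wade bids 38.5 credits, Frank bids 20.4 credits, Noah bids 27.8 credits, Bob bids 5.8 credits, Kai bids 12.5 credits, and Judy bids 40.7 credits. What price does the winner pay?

Price paid: 33.7 credits.

Ordered from highest: Judy 40.7 credits, then Wade 38.5 credits, then Rosa 33.7 credits, then Noah 27.8 credits, then Frank 20.4 credits, then Kai 12.5 credits, then Bob 5.8 credits.
Judy is the highest bidder, so Judy wins.
Under the third-price rule, the price is the third-highest bid: 33.7 credits.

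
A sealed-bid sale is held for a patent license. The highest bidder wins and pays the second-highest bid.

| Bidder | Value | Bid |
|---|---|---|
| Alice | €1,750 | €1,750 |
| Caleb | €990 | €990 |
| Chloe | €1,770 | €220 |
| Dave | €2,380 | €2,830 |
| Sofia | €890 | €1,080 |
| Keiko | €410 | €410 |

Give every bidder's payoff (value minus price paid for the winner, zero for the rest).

Ordered from highest: Dave €2,830; Alice €1,750; Sofia €1,080; Caleb €990; Keiko €410; Chloe €220.
Dave has the top bid and wins; the price is the second-highest bid, €1,750.
Dave's payoff = €2,380 − €1,750 = €630. All other bidders lose, so their payoff is 0.

Payoffs: Alice €0, Caleb €0, Chloe €0, Dave €630, Sofia €0, Keiko €0.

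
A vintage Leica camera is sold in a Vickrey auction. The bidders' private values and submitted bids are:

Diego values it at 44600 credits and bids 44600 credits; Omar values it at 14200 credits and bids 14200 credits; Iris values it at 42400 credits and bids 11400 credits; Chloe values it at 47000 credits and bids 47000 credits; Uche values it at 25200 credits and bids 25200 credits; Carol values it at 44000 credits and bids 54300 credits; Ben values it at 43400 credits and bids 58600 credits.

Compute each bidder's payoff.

Payoffs: Diego 0 credits, Omar 0 credits, Iris 0 credits, Chloe 0 credits, Uche 0 credits, Carol 0 credits, Ben -10900 credits.

Bids in descending order: Ben 58600 credits > Carol 54300 credits > Chloe 47000 credits > Diego 44600 credits > Uche 25200 credits > Omar 14200 credits > Iris 11400 credits.
Ben has the top bid and wins; the price is the second-highest bid, 54300 credits.
Ben's payoff = 43400 credits − 54300 credits = -10900 credits. All other bidders lose, so their payoff is 0.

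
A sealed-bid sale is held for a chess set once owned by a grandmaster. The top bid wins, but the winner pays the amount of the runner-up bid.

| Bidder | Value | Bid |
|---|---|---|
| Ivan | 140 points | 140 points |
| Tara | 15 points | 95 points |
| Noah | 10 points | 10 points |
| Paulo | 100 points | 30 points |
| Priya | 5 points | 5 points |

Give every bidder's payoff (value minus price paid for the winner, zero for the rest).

Ivan 45 points, Tara 0 points, Noah 0 points, Paulo 0 points, Priya 0 points.

Ranking the bids: Ivan 140 points > Tara 95 points > Paulo 30 points > Noah 10 points > Priya 5 points.
Ivan has the top bid and wins; the price is the second-highest bid, 95 points.
Ivan's payoff = 140 points − 95 points = 45 points. All other bidders lose, so their payoff is 0.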